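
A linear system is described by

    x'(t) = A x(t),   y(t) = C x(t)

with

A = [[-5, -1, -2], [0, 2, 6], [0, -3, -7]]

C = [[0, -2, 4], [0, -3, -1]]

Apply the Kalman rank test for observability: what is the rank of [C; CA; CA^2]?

CA = [[0, -16, -40], [0, -3, -11]]
CA^2 = [[0, 88, 184], [0, 27, 59]]
Observability matrix O = [C; CA; CA^2] = [[0, -2, 4], [0, -3, -1], [0, -16, -40], [0, -3, -11], [0, 88, 184], [0, 27, 59]]
Column 1 of O is identically zero, so rank(O) ≤ 2.
The 2×2 minor from rows 1, 2, columns 2, 3 is (-2)·(-1) - 4·(-3) = 2 - (-12) = 14 ≠ 0, so rank(O) = 2.
rank(O) = 2 < n = 3, so the pair (A, C) is not completely observable.

2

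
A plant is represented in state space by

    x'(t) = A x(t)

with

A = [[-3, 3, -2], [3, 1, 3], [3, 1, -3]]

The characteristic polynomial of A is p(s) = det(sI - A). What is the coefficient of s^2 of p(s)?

Expand det(sI - A) for the 3×3 matrix.
p(s) = s^3 + 5s^2 - 3s - 72.
(Check: constant term = det(-A) = (-1)^3 det A = -72; coefficient of s^2 = -tr A = 5.)
The coefficient of s^2 is 5.

5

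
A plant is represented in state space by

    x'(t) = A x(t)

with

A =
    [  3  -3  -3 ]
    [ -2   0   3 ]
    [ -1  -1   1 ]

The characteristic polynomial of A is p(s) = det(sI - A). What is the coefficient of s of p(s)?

Expand det(sI - A) for the 3×3 matrix.
p(s) = s^3 - 4s^2 - 3s - 6.
(Check: constant term = det(-A) = (-1)^3 det A = -6; coefficient of s^2 = -tr A = -4.)
The coefficient of s is -3.

-3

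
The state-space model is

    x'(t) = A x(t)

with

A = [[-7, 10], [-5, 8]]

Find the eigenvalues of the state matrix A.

det(sI - A) = s^2 - (tr A)s + det A, with tr A = (-7) + 8 = 1 and det A = (-7)·8 - 10·(-5) = -56 - (-50) = -6.
So p(s) = det(sI - A) = s^2 - s - 6.
Factor s^2 - s - 6: two numbers with sum 1 and product -6 are 3 and -2, so s^2 - s - 6 = (s - 3)(s + 2).
Hence p(s) = (s - 3) (s + 2), with roots -2, 3.
At least one eigenvalue has non-negative real part, so the system is not asymptotically stable.

-2, 3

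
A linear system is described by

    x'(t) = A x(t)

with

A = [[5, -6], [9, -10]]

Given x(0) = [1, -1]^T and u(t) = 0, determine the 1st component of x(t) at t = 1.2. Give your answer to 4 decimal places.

det(sI - A) = s^2 - (tr A)s + det A, with tr A = 5 + (-10) = -5 and det A = 5·(-10) - (-6)·9 = -50 - (-54) = 4.
So p(s) = det(sI - A) = s^2 + 5s + 4.
Factor s^2 + 5s + 4: two numbers with sum -5 and product 4 are -1 and -4, so s^2 + 5s + 4 = (s + 1)(s + 4).
Hence p(s) = (s + 1) (s + 4), with roots -4, -1.
The eigenvalues -4, -1 are distinct and real, so A is diagonalisable and x(t) = e^{At} x(0) = V diag(e^{λ_i t}) V^{-1} x(0), where the columns of V are the eigenvectors.
λ = -4: A - (-4)I = [[9, -6], [9, -6]]. Row 1 gives 9·v1 + (-6)·v2 = 0, so take v_1 = [-2, -3]^T.
λ = -1: A - (-1)I = [[6, -6], [9, -9]]. Row 1 gives 6·v1 + (-6)·v2 = 0, so take v_2 = [1, 1]^T.
V = [v_1 v_2] = [[-2, 1], [-3, 1]] has det V = 1, so V^{-1} = adj(V)/det V = [[1, -1], [3, -2]].
Modal coordinates z(0) = V^{-1} x(0): 1·1 + (-1)·(-1) = 2; 3·1 + (-2)·(-1) = 5; so z(0) = [2, 5]^T.
x_1(t) = Σ_i (v_i)_1 · z_i(0) · e^{λ_i t} (row 1 of V times the modal terms).
x_1(1.2) = (-2)·2·e^{-4·1.2} + 1·5·e^{-1·1.2} = (-4)·0.00822975 + 5·0.30119421 = 1.4731.

1.4731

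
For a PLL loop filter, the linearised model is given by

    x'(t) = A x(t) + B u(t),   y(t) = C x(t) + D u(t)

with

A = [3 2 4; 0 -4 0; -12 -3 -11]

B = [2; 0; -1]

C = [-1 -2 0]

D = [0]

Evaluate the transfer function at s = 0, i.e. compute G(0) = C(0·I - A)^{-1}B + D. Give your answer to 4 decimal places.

-1.2000

G(0) = C(-A)^{-1}B + D = -C A^{-1} B + D.
det A = -60, so A^{-1} = (1/-60)·adj(A) = [[-11/15, -1/6, -4/15], [0, -1/4, 0], [4/5, 1/4, 1/5]]
A^{-1} B = [-6/5, 0, 7/5]^T
C A^{-1} B = 6/5
G(0) = D - C A^{-1} B = 0 - (6/5) = -6/5 ≈ -1.2000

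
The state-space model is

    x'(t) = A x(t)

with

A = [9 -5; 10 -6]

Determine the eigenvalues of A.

det(sI - A) = s^2 - (tr A)s + det A, with tr A = 9 + (-6) = 3 and det A = 9·(-6) - (-5)·10 = -54 - (-50) = -4.
So p(s) = det(sI - A) = s^2 - 3s - 4.
Factor s^2 - 3s - 4: two numbers with sum 3 and product -4 are 4 and -1, so s^2 - 3s - 4 = (s - 4)(s + 1).
Hence p(s) = (s - 4) (s + 1), with roots -1, 4.
At least one eigenvalue has non-negative real part, so the system is not asymptotically stable.

-1, 4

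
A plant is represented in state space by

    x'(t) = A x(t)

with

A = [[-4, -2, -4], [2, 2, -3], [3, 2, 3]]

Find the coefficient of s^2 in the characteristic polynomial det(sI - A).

Expand det(sI - A) for the 3×3 matrix.
p(s) = s^3 - s^2 + 8s + 10.
(Check: constant term = det(-A) = (-1)^3 det A = 10; coefficient of s^2 = -tr A = -1.)
The coefficient of s^2 is -1.

-1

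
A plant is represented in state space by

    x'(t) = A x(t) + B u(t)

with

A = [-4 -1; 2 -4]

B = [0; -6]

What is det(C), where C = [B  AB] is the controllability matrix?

36

AB = [[6], [24]]
Controllability matrix C = [B  AB] = [[0, 6], [-6, 24]]
det(C) = 0·24 - 6·(-6) = 0 - (-36) = 36
Since det(C) ≠ 0, rank(C) = 2 and the system is completely controllable.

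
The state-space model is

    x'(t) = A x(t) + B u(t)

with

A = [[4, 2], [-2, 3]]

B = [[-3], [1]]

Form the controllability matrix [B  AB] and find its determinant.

-17

AB = [[-10], [9]]
Controllability matrix C = [B  AB] = [[-3, -10], [1, 9]]
det(C) = (-3)·9 - (-10)·1 = -27 - (-10) = -17
Since det(C) ≠ 0, rank(C) = 2 and the system is completely controllable.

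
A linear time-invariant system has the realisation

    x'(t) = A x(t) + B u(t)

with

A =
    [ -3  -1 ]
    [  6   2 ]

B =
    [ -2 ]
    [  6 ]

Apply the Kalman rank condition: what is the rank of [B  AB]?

1

AB = [[0], [0]]
Controllability matrix C = [B  AB] = [[-2, 0], [6, 0]]
Every column of C is a scalar multiple of column 1 = [-2, 6] (multipliers 1, 0), so the columns span a one-dimensional space.
C ≠ 0, hence rank(C) = 1.
rank(C) = 1 < n = 2, so the pair (A, B) is not completely controllable.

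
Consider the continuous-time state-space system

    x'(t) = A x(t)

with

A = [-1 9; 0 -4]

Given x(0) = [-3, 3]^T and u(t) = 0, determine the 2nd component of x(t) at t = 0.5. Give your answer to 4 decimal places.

det(sI - A) = s^2 - (tr A)s + det A, with tr A = (-1) + (-4) = -5 and det A = (-1)·(-4) - 9·0 = 4 - 0 = 4.
So p(s) = det(sI - A) = s^2 + 5s + 4.
Factor s^2 + 5s + 4: two numbers with sum -5 and product 4 are -1 and -4, so s^2 + 5s + 4 = (s + 1)(s + 4).
Hence p(s) = (s + 1) (s + 4), with roots -4, -1.
The eigenvalues -4, -1 are distinct and real, so A is diagonalisable and x(t) = e^{At} x(0) = V diag(e^{λ_i t}) V^{-1} x(0), where the columns of V are the eigenvectors.
λ = -4: A - (-4)I = [[3, 9], [0, 0]]. Row 1 gives 3·v1 + 9·v2 = 0, so take v_1 = [-3, 1]^T.
λ = -1: A - (-1)I = [[0, 9], [0, -3]]. Row 1 gives 0·v1 + 9·v2 = 0, so take v_2 = [1, 0]^T.
V = [v_1 v_2] = [[-3, 1], [1, 0]] has det V = -1, so V^{-1} = adj(V)/det V = [[0, 1], [1, 3]].
Modal coordinates z(0) = V^{-1} x(0): 0·(-3) + 1·3 = 3; 1·(-3) + 3·3 = 6; so z(0) = [3, 6]^T.
x_2(t) = Σ_i (v_i)_2 · z_i(0) · e^{λ_i t} (row 2 of V times the modal terms).
x_2(0.5) = 1·3·e^{-4·0.5} + 0·6·e^{-1·0.5} = 3·0.135335 + 0·0.606531 = 0.4060.

0.4060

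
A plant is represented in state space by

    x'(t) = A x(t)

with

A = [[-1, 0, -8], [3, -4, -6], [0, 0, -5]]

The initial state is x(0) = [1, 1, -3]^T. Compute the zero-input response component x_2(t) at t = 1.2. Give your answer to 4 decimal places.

2.0590

det(sI - A) = s^3 - (tr A)s^2 + (M11 + M22 + M33)s - det A, where Mii is the 2×2 principal minor of A obtained by deleting row i and column i.
tr A = (-1) + (-4) + (-5) = -10; M11 = (-4)·(-5) - (-6)·0 = 20 - 0 = 20; M22 = (-1)·(-5) - (-8)·0 = 5 - 0 = 5; M33 = (-1)·(-4) - 0·3 = 4 - 0 = 4; sum of minors = 29.
det A = (-1)·((-4)·(-5) - (-6)·0) - 0·(3·(-5) - (-6)·0) + (-8)·(3·0 - (-4)·0) = (-1)·20 - 0·(-15) + (-8)·0 = -20.
So p(s) = det(sI - A) = s^3 + 10s^2 + 29s + 20.
Rational-root test: any integer root divides 20. Testing small divisors, s = -1 works: p(-1) = -1 + 10 + (-29) + 20 = 0, so (s + 1) is a factor.
Dividing, p(s) = (s + 1)(s^2 + 9s + 20).
Factor s^2 + 9s + 20: two numbers with sum -9 and product 20 are -4 and -5, so s^2 + 9s + 20 = (s + 4)(s + 5).
Hence p(s) = (s + 1) (s + 4) (s + 5), with roots -5, -4, -1.
The eigenvalues -5, -4, -1 are distinct and real, so A is diagonalisable and x(t) = e^{At} x(0) = V diag(e^{λ_i t}) V^{-1} x(0), where the columns of V are the eigenvectors.
λ = -5: A - (-5)I = [[4, 0, -8], [3, 1, -6], [0, 0, 0]]. v must be orthogonal to every row; (row 1) × (row 2) = [8, 0, 4], so take v_1 = [-2, 0, -1]^T.
λ = -4: A - (-4)I = [[3, 0, -8], [3, 0, -6], [0, 0, -1]]. v must be orthogonal to every row; (row 1) × (row 2) = [0, -6, 0], so take v_2 = [0, 1, 0]^T.
λ = -1: A - (-1)I = [[0, 0, -8], [3, -3, -6], [0, 0, -4]]. v must be orthogonal to every row; (row 1) × (row 2) = [-24, -24, 0], so take v_3 = [-1, -1, 0]^T.
V = [v_1 v_2 v_3] = [[-2, 0, -1], [0, 1, -1], [-1, 0, 0]] has det V = -1, so V^{-1} = adj(V)/det V = [[0, 0, -1], [-1, 1, 2], [-1, 0, 2]].
Modal coordinates z(0) = V^{-1} x(0): 0·1 + 0·1 + (-1)·(-3) = 3; (-1)·1 + 1·1 + 2·(-3) = -6; (-1)·1 + 0·1 + 2·(-3) = -7; so z(0) = [3, -6, -7]^T.
x_2(t) = Σ_i (v_i)_2 · z_i(0) · e^{λ_i t} (row 2 of V times the modal terms).
x_2(1.2) = 0·3·e^{-5·1.2} + 1·(-6)·e^{-4·1.2} + (-1)·(-7)·e^{-1·1.2} = 0·0.002479 + (-6)·0.008230 + 7·0.301194 = 2.0590.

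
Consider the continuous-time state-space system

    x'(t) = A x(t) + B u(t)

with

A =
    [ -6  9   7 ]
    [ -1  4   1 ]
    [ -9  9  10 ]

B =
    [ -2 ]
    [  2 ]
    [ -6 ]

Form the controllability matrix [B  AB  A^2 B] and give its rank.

2

AB = [[-12], [4], [-24]]
A^2B = [[-60], [4], [-96]]
Controllability matrix C = [B  AB  A^2B] = [[-2, -12, -60], [2, 4, 4], [-6, -24, -96]]
The rows r1, r2, r3 of C are linearly dependent: -3·r1 + 3·r2 + 2·r3 = 0 (check each entry), so rank(C) ≤ 2.
The 2×2 minor from rows 1, 2, columns 1, 2 is (-2)·4 - (-12)·2 = -8 - (-24) = 16 ≠ 0, so rank(C) = 2.
rank(C) = 2 < n = 3, so the pair (A, B) is not completely controllable.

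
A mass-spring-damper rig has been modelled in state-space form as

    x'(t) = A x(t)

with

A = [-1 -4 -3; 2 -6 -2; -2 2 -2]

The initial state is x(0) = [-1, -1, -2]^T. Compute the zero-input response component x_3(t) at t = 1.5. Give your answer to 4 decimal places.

det(sI - A) = s^3 - (tr A)s^2 + (M11 + M22 + M33)s - det A, where Mii is the 2×2 principal minor of A obtained by deleting row i and column i.
tr A = (-1) + (-6) + (-2) = -9; M11 = (-6)·(-2) - (-2)·2 = 12 - (-4) = 16; M22 = (-1)·(-2) - (-3)·(-2) = 2 - 6 = -4; M33 = (-1)·(-6) - (-4)·2 = 6 - (-8) = 14; sum of minors = 26.
det A = (-1)·((-6)·(-2) - (-2)·2) - (-4)·(2·(-2) - (-2)·(-2)) + (-3)·(2·2 - (-6)·(-2)) = (-1)·16 - (-4)·(-8) + (-3)·(-8) = -24.
So p(s) = det(sI - A) = s^3 + 9s^2 + 26s + 24.
Rational-root test: any integer root divides 24. Testing small divisors, s = -2 works: p(-2) = -8 + 36 + (-52) + 24 = 0, so (s + 2) is a factor.
Dividing, p(s) = (s + 2)(s^2 + 7s + 12).
Factor s^2 + 7s + 12: two numbers with sum -7 and product 12 are -3 and -4, so s^2 + 7s + 12 = (s + 3)(s + 4).
Hence p(s) = (s + 2) (s + 3) (s + 4), with roots -4, -3, -2.
The eigenvalues -4, -3, -2 are distinct and real, so A is diagonalisable and x(t) = e^{At} x(0) = V diag(e^{λ_i t}) V^{-1} x(0), where the columns of V are the eigenvectors.
λ = -4: A - (-4)I = [[3, -4, -3], [2, -2, -2], [-2, 2, 2]]. v must be orthogonal to every row; (row 1) × (row 2) = [2, 0, 2], so take v_1 = [1, 0, 1]^T.
λ = -3: A - (-3)I = [[2, -4, -3], [2, -3, -2], [-2, 2, 1]]. v must be orthogonal to every row; (row 1) × (row 2) = [-1, -2, 2], so take v_2 = [-1, -2, 2]^T.
λ = -2: A - (-2)I = [[1, -4, -3], [2, -4, -2], [-2, 2, 0]]. v must be orthogonal to every row; (row 1) × (row 2) = [-4, -4, 4], so take v_3 = [-1, -1, 1]^T.
V = [v_1 v_2 v_3] = [[1, -1, -1], [0, -2, -1], [1, 2, 1]] has det V = -1, so V^{-1} = adj(V)/det V = [[0, 1, 1], [1, -2, -1], [-2, 3, 2]].
Modal coordinates z(0) = V^{-1} x(0): 0·(-1) + 1·(-1) + 1·(-2) = -3; 1·(-1) + (-2)·(-1) + (-1)·(-2) = 3; (-2)·(-1) + 3·(-1) + 2·(-2) = -5; so z(0) = [-3, 3, -5]^T.
x_3(t) = Σ_i (v_i)_3 · z_i(0) · e^{λ_i t} (row 3 of V times the modal terms).
x_3(1.5) = 1·(-3)·e^{-4·1.5} + 2·3·e^{-3·1.5} + 1·(-5)·e^{-2·1.5} = (-3)·0.002479 + 6·0.011109 + (-5)·0.049787 = -0.1897.

-0.1897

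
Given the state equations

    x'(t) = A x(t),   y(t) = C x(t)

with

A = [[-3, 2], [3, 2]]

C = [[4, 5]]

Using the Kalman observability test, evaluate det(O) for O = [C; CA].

57

CA = [[3, 18]]
Observability matrix O = [C; CA] = [[4, 5], [3, 18]]
det(O) = 4·18 - 5·3 = 72 - 15 = 57
Since det(O) ≠ 0, rank(O) = 2 and the system is completely observable.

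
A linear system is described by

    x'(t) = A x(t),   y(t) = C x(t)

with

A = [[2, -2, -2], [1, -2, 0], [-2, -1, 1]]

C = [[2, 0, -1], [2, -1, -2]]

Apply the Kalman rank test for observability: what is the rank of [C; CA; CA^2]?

3

CA = [[6, -3, -5], [7, 0, -6]]
CA^2 = [[19, -1, -17], [26, -8, -20]]
Observability matrix O = [C; CA; CA^2] = [[2, 0, -1], [2, -1, -2], [6, -3, -5], [7, 0, -6], [19, -1, -17], [26, -8, -20]]
Take the 3×3 submatrix of O formed by rows 1, 2, 3: [[2, 0, -1], [2, -1, -2], [6, -3, -5]]. Its determinant is 2·((-1)·(-5) - (-2)·(-3)) - 0·(2·(-5) - (-2)·6) + (-1)·(2·(-3) - (-1)·6) = 2·(-1) - 0·2 + (-1)·0 = -2 ≠ 0.
So rank(O) ≥ 3; since O has 3 columns, rank(O) = 3.
rank(O) = 3 = n, so the pair (A, C) is completely observable.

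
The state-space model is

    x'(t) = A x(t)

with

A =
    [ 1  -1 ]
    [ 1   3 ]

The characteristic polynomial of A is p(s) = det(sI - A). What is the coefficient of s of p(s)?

-4

For a 2×2 matrix, det(sI - A) = s^2 - (tr A)s + det A.
tr A = 4, det A = 4.
So p(s) = s^2 - 4s + 4.
The coefficient of s is -4.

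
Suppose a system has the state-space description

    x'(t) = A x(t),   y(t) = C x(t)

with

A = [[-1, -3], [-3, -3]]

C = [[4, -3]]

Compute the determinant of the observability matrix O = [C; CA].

CA = [[5, -3]]
Observability matrix O = [C; CA] = [[4, -3], [5, -3]]
det(O) = 4·(-3) - (-3)·5 = -12 - (-15) = 3
Since det(O) ≠ 0, rank(O) = 2 and the system is completely observable.

3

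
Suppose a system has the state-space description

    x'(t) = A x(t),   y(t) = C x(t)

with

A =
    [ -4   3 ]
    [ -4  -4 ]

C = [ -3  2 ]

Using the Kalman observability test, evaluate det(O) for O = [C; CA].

43

CA = [[4, -17]]
Observability matrix O = [C; CA] = [[-3, 2], [4, -17]]
det(O) = (-3)·(-17) - 2·4 = 51 - 8 = 43
Since det(O) ≠ 0, rank(O) = 2 and the system is completely observable.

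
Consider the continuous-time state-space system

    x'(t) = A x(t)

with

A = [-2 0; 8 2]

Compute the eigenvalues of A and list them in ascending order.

-2, 2

det(sI - A) = s^2 - (tr A)s + det A, with tr A = (-2) + 2 = 0 and det A = (-2)·2 - 0·8 = -4 - 0 = -4.
So p(s) = det(sI - A) = s^2 - 4.
Factor s^2 - 4: two numbers with sum 0 and product -4 are 2 and -2, so s^2 - 4 = (s - 2)(s + 2).
Hence p(s) = (s - 2) (s + 2), with roots -2, 2.
At least one eigenvalue has non-negative real part, so the system is not asymptotically stable.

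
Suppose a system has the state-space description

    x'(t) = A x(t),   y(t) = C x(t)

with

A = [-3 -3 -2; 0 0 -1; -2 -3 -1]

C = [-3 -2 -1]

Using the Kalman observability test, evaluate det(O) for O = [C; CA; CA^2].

CA = [[11, 12, 9]]
CA^2 = [[-51, -60, -43]]
Observability matrix O = [C; CA; CA^2] = [[-3, -2, -1], [11, 12, 9], [-51, -60, -43]]
Expanding along the first row, det(O) = (-3)·(12·(-43) - 9·(-60)) - (-2)·(11·(-43) - 9·(-51)) + (-1)·(11·(-60) - 12·(-51)) = (-3)·24 - (-2)·(-14) + (-1)·(-48) = -52
Since det(O) ≠ 0, rank(O) = 3 and the system is completely observable.

-52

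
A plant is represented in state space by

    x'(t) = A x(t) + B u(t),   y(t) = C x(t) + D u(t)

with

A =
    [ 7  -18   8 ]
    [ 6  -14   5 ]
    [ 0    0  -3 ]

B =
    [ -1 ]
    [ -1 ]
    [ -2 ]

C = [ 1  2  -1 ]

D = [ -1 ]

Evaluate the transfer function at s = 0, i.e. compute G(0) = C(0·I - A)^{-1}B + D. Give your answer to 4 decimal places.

-2.9333

G(0) = C(-A)^{-1}B + D = -C A^{-1} B + D.
det A = -30, so A^{-1} = (1/-30)·adj(A) = [[-7/5, 9/5, -11/15], [-3/5, 7/10, -13/30], [0, 0, -1/3]]
A^{-1} B = [16/15, 23/30, 2/3]^T
C A^{-1} B = 29/15
G(0) = D - C A^{-1} B = -1 - (29/15) = -44/15 ≈ -2.9333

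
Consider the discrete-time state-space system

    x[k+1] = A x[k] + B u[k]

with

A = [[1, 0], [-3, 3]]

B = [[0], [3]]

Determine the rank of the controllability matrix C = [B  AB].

1

AB = [[0], [9]]
Controllability matrix C = [B  AB] = [[0, 0], [3, 9]]
Every column of C is a scalar multiple of column 1 = [0, 3] (multipliers 1, 3), so the columns span a one-dimensional space.
C ≠ 0, hence rank(C) = 1.
rank(C) = 1 < n = 2, so the pair (A, B) is not completely controllable.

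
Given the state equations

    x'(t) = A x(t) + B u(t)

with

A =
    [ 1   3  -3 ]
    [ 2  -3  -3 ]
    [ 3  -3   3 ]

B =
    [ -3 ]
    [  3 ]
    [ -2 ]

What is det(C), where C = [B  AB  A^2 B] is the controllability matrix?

AB = [[12], [-9], [-24]]
A^2B = [[57], [123], [-9]]
Controllability matrix C = [B  AB  A^2B] = [[-3, 12, 57], [3, -9, 123], [-2, -24, -9]]
Expanding along the first row, det(C) = (-3)·((-9)·(-9) - 123·(-24)) - 12·(3·(-9) - 123·(-2)) + 57·(3·(-24) - (-9)·(-2)) = (-3)·3033 - 12·219 + 57·(-90) = -16857
Since det(C) ≠ 0, rank(C) = 3 and the system is completely controllable.

-16857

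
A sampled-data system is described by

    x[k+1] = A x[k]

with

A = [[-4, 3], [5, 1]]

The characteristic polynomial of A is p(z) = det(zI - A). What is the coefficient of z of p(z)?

For a 2×2 matrix, det(zI - A) = z^2 - (tr A)z + det A.
tr A = -3, det A = -19.
So p(z) = z^2 + 3z - 19.
The coefficient of z is 3.

3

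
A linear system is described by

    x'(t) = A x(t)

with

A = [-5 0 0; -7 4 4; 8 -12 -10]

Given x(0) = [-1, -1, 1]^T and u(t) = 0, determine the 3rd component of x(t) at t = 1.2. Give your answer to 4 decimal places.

-0.2162

det(sI - A) = s^3 - (tr A)s^2 + (M11 + M22 + M33)s - det A, where Mii is the 2×2 principal minor of A obtained by deleting row i and column i.
tr A = (-5) + 4 + (-10) = -11; M11 = 4·(-10) - 4·(-12) = -40 - (-48) = 8; M22 = (-5)·(-10) - 0·8 = 50 - 0 = 50; M33 = (-5)·4 - 0·(-7) = -20 - 0 = -20; sum of minors = 38.
det A = (-5)·(4·(-10) - 4·(-12)) - 0·((-7)·(-10) - 4·8) + 0·((-7)·(-12) - 4·8) = (-5)·8 - 0·38 + 0·52 = -40.
So p(s) = det(sI - A) = s^3 + 11s^2 + 38s + 40.
Rational-root test: any integer root divides 40. Testing small divisors, s = -2 works: p(-2) = -8 + 44 + (-76) + 40 = 0, so (s + 2) is a factor.
Dividing, p(s) = (s + 2)(s^2 + 9s + 20).
Factor s^2 + 9s + 20: two numbers with sum -9 and product 20 are -4 and -5, so s^2 + 9s + 20 = (s + 4)(s + 5).
Hence p(s) = (s + 2) (s + 4) (s + 5), with roots -5, -4, -2.
The eigenvalues -5, -4, -2 are distinct and real, so A is diagonalisable and x(t) = e^{At} x(0) = V diag(e^{λ_i t}) V^{-1} x(0), where the columns of V are the eigenvectors.
λ = -5: A - (-5)I = [[0, 0, 0], [-7, 9, 4], [8, -12, -5]]. v must be orthogonal to every row; (row 2) × (row 3) = [3, -3, 12], so take v_1 = [1, -1, 4]^T.
λ = -4: A - (-4)I = [[-1, 0, 0], [-7, 8, 4], [8, -12, -6]]. v must be orthogonal to every row; (row 1) × (row 2) = [0, 4, -8], so take v_2 = [0, 1, -2]^T.
λ = -2: A - (-2)I = [[-3, 0, 0], [-7, 6, 4], [8, -12, -8]]. v must be orthogonal to every row; (row 1) × (row 2) = [0, 12, -18], so take v_3 = [0, 2, -3]^T.
V = [v_1 v_2 v_3] = [[1, 0, 0], [-1, 1, 2], [4, -2, -3]] has det V = 1, so V^{-1} = adj(V)/det V = [[1, 0, 0], [5, -3, -2], [-2, 2, 1]].
Modal coordinates z(0) = V^{-1} x(0): 1·(-1) + 0·(-1) + 0·1 = -1; 5·(-1) + (-3)·(-1) + (-2)·1 = -4; (-2)·(-1) + 2·(-1) + 1·1 = 1; so z(0) = [-1, -4, 1]^T.
x_3(t) = Σ_i (v_i)_3 · z_i(0) · e^{λ_i t} (row 3 of V times the modal terms).
x_3(1.2) = 4·(-1)·e^{-5·1.2} + (-2)·(-4)·e^{-4·1.2} + (-3)·1·e^{-2·1.2} = (-4)·0.002479 + 8·0.008230 + (-3)·0.090718 = -0.2162.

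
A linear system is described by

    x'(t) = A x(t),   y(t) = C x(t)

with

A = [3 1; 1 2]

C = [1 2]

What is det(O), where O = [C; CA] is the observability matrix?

-5

CA = [[5, 5]]
Observability matrix O = [C; CA] = [[1, 2], [5, 5]]
det(O) = 1·5 - 2·5 = 5 - 10 = -5
Since det(O) ≠ 0, rank(O) = 2 and the system is completely observable.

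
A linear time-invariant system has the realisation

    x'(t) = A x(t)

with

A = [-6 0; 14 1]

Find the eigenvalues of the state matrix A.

det(sI - A) = s^2 - (tr A)s + det A, with tr A = (-6) + 1 = -5 and det A = (-6)·1 - 0·14 = -6 - 0 = -6.
So p(s) = det(sI - A) = s^2 + 5s - 6.
Factor s^2 + 5s - 6: two numbers with sum -5 and product -6 are 1 and -6, so s^2 + 5s - 6 = (s - 1)(s + 6).
Hence p(s) = (s - 1) (s + 6), with roots -6, 1.
At least one eigenvalue has non-negative real part, so the system is not asymptotically stable.

-6, 1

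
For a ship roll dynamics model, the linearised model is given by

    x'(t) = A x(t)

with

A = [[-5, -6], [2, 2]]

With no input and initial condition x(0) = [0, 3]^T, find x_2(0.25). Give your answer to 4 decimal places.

det(sI - A) = s^2 - (tr A)s + det A, with tr A = (-5) + 2 = -3 and det A = (-5)·2 - (-6)·2 = -10 - (-12) = 2.
So p(s) = det(sI - A) = s^2 + 3s + 2.
Factor s^2 + 3s + 2: two numbers with sum -3 and product 2 are -1 and -2, so s^2 + 3s + 2 = (s + 1)(s + 2).
Hence p(s) = (s + 1) (s + 2), with roots -2, -1.
The eigenvalues -2, -1 are distinct and real, so A is diagonalisable and x(t) = e^{At} x(0) = V diag(e^{λ_i t}) V^{-1} x(0), where the columns of V are the eigenvectors.
λ = -2: A - (-2)I = [[-3, -6], [2, 4]]. Row 1 gives (-3)·v1 + (-6)·v2 = 0, so take v_1 = [-2, 1]^T.
λ = -1: A - (-1)I = [[-4, -6], [2, 3]]. Row 1 gives (-4)·v1 + (-6)·v2 = 0, so take v_2 = [-3, 2]^T.
V = [v_1 v_2] = [[-2, -3], [1, 2]] has det V = -1, so V^{-1} = adj(V)/det V = [[-2, -3], [1, 2]].
Modal coordinates z(0) = V^{-1} x(0): (-2)·0 + (-3)·3 = -9; 1·0 + 2·3 = 6; so z(0) = [-9, 6]^T.
x_2(t) = Σ_i (v_i)_2 · z_i(0) · e^{λ_i t} (row 2 of V times the modal terms).
x_2(0.25) = 1·(-9)·e^{-2·0.25} + 2·6·e^{-1·0.25} = (-9)·0.606531 + 12·0.778801 = 3.8868.

3.8868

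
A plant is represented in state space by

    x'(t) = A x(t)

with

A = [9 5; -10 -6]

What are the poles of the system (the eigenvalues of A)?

det(sI - A) = s^2 - (tr A)s + det A, with tr A = 9 + (-6) = 3 and det A = 9·(-6) - 5·(-10) = -54 - (-50) = -4.
So p(s) = det(sI - A) = s^2 - 3s - 4.
Factor s^2 - 3s - 4: two numbers with sum 3 and product -4 are 4 and -1, so s^2 - 3s - 4 = (s - 4)(s + 1).
Hence p(s) = (s - 4) (s + 1), with roots -1, 4.
At least one eigenvalue has non-negative real part, so the system is not asymptotically stable.

-1, 4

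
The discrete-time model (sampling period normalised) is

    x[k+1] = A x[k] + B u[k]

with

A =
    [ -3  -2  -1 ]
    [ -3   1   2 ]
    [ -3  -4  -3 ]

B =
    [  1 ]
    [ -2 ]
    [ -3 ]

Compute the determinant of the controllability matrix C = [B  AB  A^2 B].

144

AB = [[4], [-11], [14]]
A^2B = [[-4], [5], [-10]]
Controllability matrix C = [B  AB  A^2B] = [[1, 4, -4], [-2, -11, 5], [-3, 14, -10]]
Expanding along the first row, det(C) = 1·((-11)·(-10) - 5·14) - 4·((-2)·(-10) - 5·(-3)) + (-4)·((-2)·14 - (-11)·(-3)) = 1·40 - 4·35 + (-4)·(-61) = 144
Since det(C) ≠ 0, rank(C) = 3 and the system is completely controllable.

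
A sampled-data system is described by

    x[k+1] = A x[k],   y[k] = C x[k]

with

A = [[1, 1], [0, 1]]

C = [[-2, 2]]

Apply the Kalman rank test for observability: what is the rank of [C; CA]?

CA = [[-2, 0]]
Observability matrix O = [C; CA] = [[-2, 2], [-2, 0]]
det(O) = (-2)·0 - 2·(-2) = 0 - (-4) = 4 ≠ 0, so rank(O) = 2.
rank(O) = 2 = n, so the pair (A, C) is completely observable.

2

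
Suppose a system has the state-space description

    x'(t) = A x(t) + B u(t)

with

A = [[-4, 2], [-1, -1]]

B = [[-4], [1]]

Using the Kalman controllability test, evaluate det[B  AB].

-30

AB = [[18], [3]]
Controllability matrix C = [B  AB] = [[-4, 18], [1, 3]]
det(C) = (-4)·3 - 18·1 = -12 - 18 = -30
Since det(C) ≠ 0, rank(C) = 2 and the system is completely controllable.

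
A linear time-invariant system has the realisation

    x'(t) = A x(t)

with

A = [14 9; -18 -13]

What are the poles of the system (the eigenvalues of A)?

-4, 5

det(sI - A) = s^2 - (tr A)s + det A, with tr A = 14 + (-13) = 1 and det A = 14·(-13) - 9·(-18) = -182 - (-162) = -20.
So p(s) = det(sI - A) = s^2 - s - 20.
Factor s^2 - s - 20: two numbers with sum 1 and product -20 are 5 and -4, so s^2 - s - 20 = (s - 5)(s + 4).
Hence p(s) = (s - 5) (s + 4), with roots -4, 5.
At least one eigenvalue has non-negative real part, so the system is not asymptotically stable.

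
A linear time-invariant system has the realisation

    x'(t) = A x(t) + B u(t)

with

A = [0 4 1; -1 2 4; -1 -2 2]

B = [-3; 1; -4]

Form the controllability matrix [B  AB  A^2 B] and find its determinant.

AB = [[0], [-11], [-7]]
A^2B = [[-51], [-50], [8]]
Controllability matrix C = [B  AB  A^2B] = [[-3, 0, -51], [1, -11, -50], [-4, -7, 8]]
Expanding along the first row, det(C) = (-3)·((-11)·8 - (-50)·(-7)) - 0·(1·8 - (-50)·(-4)) + (-51)·(1·(-7) - (-11)·(-4)) = (-3)·(-438) - 0·(-192) + (-51)·(-51) = 3915
Since det(C) ≠ 0, rank(C) = 3 and the system is completely controllable.

3915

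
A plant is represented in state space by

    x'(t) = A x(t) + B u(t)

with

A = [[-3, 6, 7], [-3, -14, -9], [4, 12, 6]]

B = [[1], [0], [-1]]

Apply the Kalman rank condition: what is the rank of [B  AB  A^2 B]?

AB = [[-10], [6], [-2]]
A^2B = [[52], [-36], [20]]
Controllability matrix C = [B  AB  A^2B] = [[1, -10, 52], [0, 6, -36], [-1, -2, 20]]
The rows r1, r2, r3 of C are linearly dependent: r1 + 2·r2 + r3 = 0 (check each entry), so rank(C) ≤ 2.
The 2×2 minor from rows 1, 2, columns 1, 2 is 1·6 - (-10)·0 = 6 - 0 = 6 ≠ 0, so rank(C) = 2.
rank(C) = 2 < n = 3, so the pair (A, B) is not completely controllable.

2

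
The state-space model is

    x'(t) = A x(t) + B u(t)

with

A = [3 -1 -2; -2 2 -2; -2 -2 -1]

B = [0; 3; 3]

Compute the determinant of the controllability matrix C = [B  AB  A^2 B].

0

AB = [[-9], [0], [-9]]
A^2B = [[-9], [36], [27]]
Controllability matrix C = [B  AB  A^2B] = [[0, -9, -9], [3, 0, 36], [3, -9, 27]]
Expanding along the first row, det(C) = 0·(0·27 - 36·(-9)) - (-9)·(3·27 - 36·3) + (-9)·(3·(-9) - 0·3) = 0·324 - (-9)·(-27) + (-9)·(-27) = 0
Since det(C) = 0, rank(C) < 3 and the system is not completely controllable.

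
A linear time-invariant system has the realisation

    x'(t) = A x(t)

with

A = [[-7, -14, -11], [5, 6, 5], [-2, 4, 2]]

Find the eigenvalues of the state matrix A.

det(sI - A) = s^3 - (tr A)s^2 + (M11 + M22 + M33)s - det A, where Mii is the 2×2 principal minor of A obtained by deleting row i and column i.
tr A = (-7) + 6 + 2 = 1; M11 = 6·2 - 5·4 = 12 - 20 = -8; M22 = (-7)·2 - (-11)·(-2) = -14 - 22 = -36; M33 = (-7)·6 - (-14)·5 = -42 - (-70) = 28; sum of minors = -16.
det A = (-7)·(6·2 - 5·4) - (-14)·(5·2 - 5·(-2)) + (-11)·(5·4 - 6·(-2)) = (-7)·(-8) - (-14)·20 + (-11)·32 = -16.
So p(s) = det(sI - A) = s^3 - s^2 - 16s + 16.
Rational-root test: any integer root divides 16. Testing small divisors, s = 1 works: p(1) = 1 + (-1) + (-16) + 16 = 0, so (s - 1) is a factor.
Dividing, p(s) = (s - 1)(s^2 - 16).
Factor s^2 - 16: two numbers with sum 0 and product -16 are 4 and -4, so s^2 - 16 = (s - 4)(s + 4).
Hence p(s) = (s - 4) (s - 1) (s + 4), with roots -4, 1, 4.
At least one eigenvalue has non-negative real part, so the system is not asymptotically stable.

-4, 1, 4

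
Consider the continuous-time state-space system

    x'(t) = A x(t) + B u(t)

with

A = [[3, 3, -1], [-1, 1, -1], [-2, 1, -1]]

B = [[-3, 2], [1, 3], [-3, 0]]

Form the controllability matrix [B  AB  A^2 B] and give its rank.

3

AB = [[-3, 15], [7, 1], [10, -1]]
A^2B = [[2, 49], [0, -13], [3, -28]]
Controllability matrix C = [B  AB  A^2B] = [[-3, 2, -3, 15, 2, 49], [1, 3, 7, 1, 0, -13], [-3, 0, 10, -1, 3, -28]]
Take the 3×3 submatrix of C formed by columns 1, 2, 3: [[-3, 2, -3], [1, 3, 7], [-3, 0, 10]]. Its determinant is (-3)·(3·10 - 7·0) - 2·(1·10 - 7·(-3)) + (-3)·(1·0 - 3·(-3)) = (-3)·30 - 2·31 + (-3)·9 = -179 ≠ 0.
So rank(C) ≥ 3; since C has 3 rows, rank(C) = 3.
rank(C) = 3 = n, so the pair (A, B) is completely controllable.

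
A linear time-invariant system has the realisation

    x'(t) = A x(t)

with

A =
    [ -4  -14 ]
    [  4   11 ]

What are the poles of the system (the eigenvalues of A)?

3, 4

det(sI - A) = s^2 - (tr A)s + det A, with tr A = (-4) + 11 = 7 and det A = (-4)·11 - (-14)·4 = -44 - (-56) = 12.
So p(s) = det(sI - A) = s^2 - 7s + 12.
Factor s^2 - 7s + 12: two numbers with sum 7 and product 12 are 4 and 3, so s^2 - 7s + 12 = (s - 4)(s - 3).
Hence p(s) = (s - 4) (s - 3), with roots 3, 4.
At least one eigenvalue has non-negative real part, so the system is not asymptotically stable.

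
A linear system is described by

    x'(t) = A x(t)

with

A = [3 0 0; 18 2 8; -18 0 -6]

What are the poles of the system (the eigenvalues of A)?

det(sI - A) = s^3 - (tr A)s^2 + (M11 + M22 + M33)s - det A, where Mii is the 2×2 principal minor of A obtained by deleting row i and column i.
tr A = 3 + 2 + (-6) = -1; M11 = 2·(-6) - 8·0 = -12 - 0 = -12; M22 = 3·(-6) - 0·(-18) = -18 - 0 = -18; M33 = 3·2 - 0·18 = 6 - 0 = 6; sum of minors = -24.
det A = 3·(2·(-6) - 8·0) - 0·(18·(-6) - 8·(-18)) + 0·(18·0 - 2·(-18)) = 3·(-12) - 0·36 + 0·36 = -36.
So p(s) = det(sI - A) = s^3 + s^2 - 24s + 36.
Rational-root test: any integer root divides 36. Testing small divisors, s = 2 works: p(2) = 8 + 4 + (-48) + 36 = 0, so (s - 2) is a factor.
Dividing, p(s) = (s - 2)(s^2 + 3s - 18).
Factor s^2 + 3s - 18: two numbers with sum -3 and product -18 are 3 and -6, so s^2 + 3s - 18 = (s - 3)(s + 6).
Hence p(s) = (s - 3) (s - 2) (s + 6), with roots -6, 2, 3.
At least one eigenvalue has non-negative real part, so the system is not asymptotically stable.

-6, 2, 3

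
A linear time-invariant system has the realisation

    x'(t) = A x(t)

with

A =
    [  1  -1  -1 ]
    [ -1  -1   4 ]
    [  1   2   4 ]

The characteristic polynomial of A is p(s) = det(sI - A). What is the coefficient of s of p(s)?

Expand det(sI - A) for the 3×3 matrix.
p(s) = s^3 - 4s^2 - 9s + 19.
(Check: constant term = det(-A) = (-1)^3 det A = 19; coefficient of s^2 = -tr A = -4.)
The coefficient of s is -9.

-9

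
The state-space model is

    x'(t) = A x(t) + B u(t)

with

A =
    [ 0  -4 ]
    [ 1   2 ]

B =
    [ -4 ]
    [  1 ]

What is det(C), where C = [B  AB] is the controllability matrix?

12

AB = [[-4], [-2]]
Controllability matrix C = [B  AB] = [[-4, -4], [1, -2]]
det(C) = (-4)·(-2) - (-4)·1 = 8 - (-4) = 12
Since det(C) ≠ 0, rank(C) = 2 and the system is completely controllable.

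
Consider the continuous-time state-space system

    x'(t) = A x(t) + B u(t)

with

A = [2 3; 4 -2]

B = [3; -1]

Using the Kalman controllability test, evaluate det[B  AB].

45

AB = [[3], [14]]
Controllability matrix C = [B  AB] = [[3, 3], [-1, 14]]
det(C) = 3·14 - 3·(-1) = 42 - (-3) = 45
Since det(C) ≠ 0, rank(C) = 2 and the system is completely controllable.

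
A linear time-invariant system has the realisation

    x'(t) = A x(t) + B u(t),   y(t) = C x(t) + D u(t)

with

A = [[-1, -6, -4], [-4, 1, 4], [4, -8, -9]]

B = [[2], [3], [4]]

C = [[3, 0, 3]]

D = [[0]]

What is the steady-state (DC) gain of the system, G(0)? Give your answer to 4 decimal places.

G(0) = C(-A)^{-1}B + D = -C A^{-1} B + D.
det A = -15, so A^{-1} = (1/-15)·adj(A) = [[-23/15, 22/15, 4/3], [4/3, -5/3, -4/3], [-28/15, 32/15, 5/3]]
A^{-1} B = [20/3, -23/3, 28/3]^T
C A^{-1} B = 48
G(0) = D - C A^{-1} B = 0 - (48) = -48

-48.0000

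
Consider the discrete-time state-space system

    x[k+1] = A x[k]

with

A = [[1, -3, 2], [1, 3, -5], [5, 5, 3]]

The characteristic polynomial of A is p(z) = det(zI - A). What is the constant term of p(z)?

Expand det(zI - A) for the 3×3 matrix.
p(z) = z^3 - 7z^2 + 33z - 98.
(Check: constant term = det(-A) = (-1)^3 det A = -98; coefficient of z^2 = -tr A = -7.)
The constant term is -98.

-98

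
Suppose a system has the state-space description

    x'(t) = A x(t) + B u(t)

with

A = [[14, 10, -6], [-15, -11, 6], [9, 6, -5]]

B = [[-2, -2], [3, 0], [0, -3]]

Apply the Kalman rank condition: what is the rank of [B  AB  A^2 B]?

AB = [[2, -10], [-3, 12], [0, -3]]
A^2B = [[-2, -2], [3, 0], [0, -3]]
Controllability matrix C = [B  AB  A^2B] = [[-2, -2, 2, -10, -2, -2], [3, 0, -3, 12, 3, 0], [0, -3, 0, -3, 0, -3]]
The rows r1, r2, r3 of C are linearly dependent: -3·r1 - 2·r2 + 2·r3 = 0 (check each entry), so rank(C) ≤ 2.
The 2×2 minor from rows 1, 2, columns 1, 2 is (-2)·0 - (-2)·3 = 0 - (-6) = 6 ≠ 0, so rank(C) = 2.
rank(C) = 2 < n = 3, so the pair (A, B) is not completely controllable.

2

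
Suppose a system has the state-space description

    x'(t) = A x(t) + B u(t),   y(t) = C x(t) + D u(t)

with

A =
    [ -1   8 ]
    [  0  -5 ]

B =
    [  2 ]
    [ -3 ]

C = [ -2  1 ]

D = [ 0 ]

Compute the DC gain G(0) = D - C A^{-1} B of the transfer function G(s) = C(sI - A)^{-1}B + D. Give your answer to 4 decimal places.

G(0) = C(-A)^{-1}B + D = -C A^{-1} B + D.
det A = 5, so A^{-1} = (1/5)·adj(A) = [[-1, -8/5], [0, -1/5]]
A^{-1} B = [14/5, 3/5]^T
C A^{-1} B = -5
G(0) = D - C A^{-1} B = 0 - (-5) = 5

5.0000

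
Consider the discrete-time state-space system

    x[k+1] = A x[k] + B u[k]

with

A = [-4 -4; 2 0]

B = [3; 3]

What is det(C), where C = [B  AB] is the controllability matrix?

90

AB = [[-24], [6]]
Controllability matrix C = [B  AB] = [[3, -24], [3, 6]]
det(C) = 3·6 - (-24)·3 = 18 - (-72) = 90
Since det(C) ≠ 0, rank(C) = 2 and the system is completely controllable.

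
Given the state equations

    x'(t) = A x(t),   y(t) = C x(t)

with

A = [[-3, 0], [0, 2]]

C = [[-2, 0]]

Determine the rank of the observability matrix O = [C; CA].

CA = [[6, 0]]
Observability matrix O = [C; CA] = [[-2, 0], [6, 0]]
Every row of O is a scalar multiple of row 1 = [-2, 0] (multipliers 1, -3), so the rows span a one-dimensional space.
O ≠ 0, hence rank(O) = 1.
rank(O) = 1 < n = 2, so the pair (A, C) is not completely observable.

1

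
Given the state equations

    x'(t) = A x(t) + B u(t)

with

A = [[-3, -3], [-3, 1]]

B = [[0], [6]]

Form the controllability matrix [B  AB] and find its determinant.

AB = [[-18], [6]]
Controllability matrix C = [B  AB] = [[0, -18], [6, 6]]
det(C) = 0·6 - (-18)·6 = 0 - (-108) = 108
Since det(C) ≠ 0, rank(C) = 2 and the system is completely controllable.

108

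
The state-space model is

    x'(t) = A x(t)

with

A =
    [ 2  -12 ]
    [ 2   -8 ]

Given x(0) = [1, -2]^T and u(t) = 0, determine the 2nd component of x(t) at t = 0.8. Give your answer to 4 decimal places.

0.7241

det(sI - A) = s^2 - (tr A)s + det A, with tr A = 2 + (-8) = -6 and det A = 2·(-8) - (-12)·2 = -16 - (-24) = 8.
So p(s) = det(sI - A) = s^2 + 6s + 8.
Factor s^2 + 6s + 8: two numbers with sum -6 and product 8 are -2 and -4, so s^2 + 6s + 8 = (s + 2)(s + 4).
Hence p(s) = (s + 2) (s + 4), with roots -4, -2.
The eigenvalues -4, -2 are distinct and real, so A is diagonalisable and x(t) = e^{At} x(0) = V diag(e^{λ_i t}) V^{-1} x(0), where the columns of V are the eigenvectors.
λ = -4: A - (-4)I = [[6, -12], [2, -4]]. Row 1 gives 6·v1 + (-12)·v2 = 0, so take v_1 = [-2, -1]^T.
λ = -2: A - (-2)I = [[4, -12], [2, -6]]. Row 1 gives 4·v1 + (-12)·v2 = 0, so take v_2 = [-3, -1]^T.
V = [v_1 v_2] = [[-2, -3], [-1, -1]] has det V = -1, so V^{-1} = adj(V)/det V = [[1, -3], [-1, 2]].
Modal coordinates z(0) = V^{-1} x(0): 1·1 + (-3)·(-2) = 7; (-1)·1 + 2·(-2) = -5; so z(0) = [7, -5]^T.
x_2(t) = Σ_i (v_i)_2 · z_i(0) · e^{λ_i t} (row 2 of V times the modal terms).
x_2(0.8) = (-1)·7·e^{-4·0.8} + (-1)·(-5)·e^{-2·0.8} = (-7)·0.04076220 + 5·0.20189652 = 0.7241.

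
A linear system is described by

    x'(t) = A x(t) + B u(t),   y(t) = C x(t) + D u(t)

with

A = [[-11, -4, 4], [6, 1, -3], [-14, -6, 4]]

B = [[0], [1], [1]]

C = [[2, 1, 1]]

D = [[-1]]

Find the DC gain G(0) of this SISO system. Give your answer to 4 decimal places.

0.0000

G(0) = C(-A)^{-1}B + D = -C A^{-1} B + D.
det A = -6, so A^{-1} = (1/-6)·adj(A) = [[7/3, 4/3, -4/3], [-3, -2, 3/2], [11/3, 5/3, -13/6]]
A^{-1} B = [0, -1/2, -1/2]^T
C A^{-1} B = -1
G(0) = D - C A^{-1} B = -1 - (-1) = 0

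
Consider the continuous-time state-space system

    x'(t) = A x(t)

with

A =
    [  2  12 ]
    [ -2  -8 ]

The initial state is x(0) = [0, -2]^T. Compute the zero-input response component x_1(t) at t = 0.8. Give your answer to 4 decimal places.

det(sI - A) = s^2 - (tr A)s + det A, with tr A = 2 + (-8) = -6 and det A = 2·(-8) - 12·(-2) = -16 - (-24) = 8.
So p(s) = det(sI - A) = s^2 + 6s + 8.
Factor s^2 + 6s + 8: two numbers with sum -6 and product 8 are -2 and -4, so s^2 + 6s + 8 = (s + 2)(s + 4).
Hence p(s) = (s + 2) (s + 4), with roots -4, -2.
The eigenvalues -4, -2 are distinct and real, so A is diagonalisable and x(t) = e^{At} x(0) = V diag(e^{λ_i t}) V^{-1} x(0), where the columns of V are the eigenvectors.
λ = -4: A - (-4)I = [[6, 12], [-2, -4]]. Row 1 gives 6·v1 + 12·v2 = 0, so take v_1 = [2, -1]^T.
λ = -2: A - (-2)I = [[4, 12], [-2, -6]]. Row 1 gives 4·v1 + 12·v2 = 0, so take v_2 = [-3, 1]^T.
V = [v_1 v_2] = [[2, -3], [-1, 1]] has det V = -1, so V^{-1} = adj(V)/det V = [[-1, -3], [-1, -2]].
Modal coordinates z(0) = V^{-1} x(0): (-1)·0 + (-3)·(-2) = 6; (-1)·0 + (-2)·(-2) = 4; so z(0) = [6, 4]^T.
x_1(t) = Σ_i (v_i)_1 · z_i(0) · e^{λ_i t} (row 1 of V times the modal terms).
x_1(0.8) = 2·6·e^{-4·0.8} + (-3)·4·e^{-2·0.8} = 12·0.040762 + (-12)·0.201897 = -1.9336.

-1.9336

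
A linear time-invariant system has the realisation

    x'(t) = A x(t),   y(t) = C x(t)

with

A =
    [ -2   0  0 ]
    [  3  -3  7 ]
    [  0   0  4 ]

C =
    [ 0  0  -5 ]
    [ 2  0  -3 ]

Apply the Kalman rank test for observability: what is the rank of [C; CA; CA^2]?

2

CA = [[0, 0, -20], [-4, 0, -12]]
CA^2 = [[0, 0, -80], [8, 0, -48]]
Observability matrix O = [C; CA; CA^2] = [[0, 0, -5], [2, 0, -3], [0, 0, -20], [-4, 0, -12], [0, 0, -80], [8, 0, -48]]
Column 2 of O is identically zero, so rank(O) ≤ 2.
The 2×2 minor from rows 1, 2, columns 1, 3 is 0·(-3) - (-5)·2 = 0 - (-10) = 10 ≠ 0, so rank(O) = 2.
rank(O) = 2 < n = 3, so the pair (A, C) is not completely observable.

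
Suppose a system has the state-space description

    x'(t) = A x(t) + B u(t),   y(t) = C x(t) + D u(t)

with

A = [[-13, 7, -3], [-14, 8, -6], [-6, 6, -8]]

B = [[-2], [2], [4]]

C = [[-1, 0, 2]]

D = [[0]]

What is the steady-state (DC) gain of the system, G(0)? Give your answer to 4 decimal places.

G(0) = C(-A)^{-1}B + D = -C A^{-1} B + D.
det A = -60, so A^{-1} = (1/-60)·adj(A) = [[7/15, -19/30, 3/10], [19/15, -43/30, 3/5], [3/5, -3/5, 1/10]]
A^{-1} B = [-1, -3, -2]^T
C A^{-1} B = -3
G(0) = D - C A^{-1} B = 0 - (-3) = 3

3.0000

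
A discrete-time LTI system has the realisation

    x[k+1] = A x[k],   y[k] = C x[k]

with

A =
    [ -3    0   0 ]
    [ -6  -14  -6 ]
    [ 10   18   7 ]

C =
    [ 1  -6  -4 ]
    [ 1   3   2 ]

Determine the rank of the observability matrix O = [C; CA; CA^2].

2

CA = [[-7, 12, 8], [-1, -6, -4]]
CA^2 = [[29, -24, -16], [-1, 12, 8]]
Observability matrix O = [C; CA; CA^2] = [[1, -6, -4], [1, 3, 2], [-7, 12, 8], [-1, -6, -4], [29, -24, -16], [-1, 12, 8]]
The columns c1, c2, c3 of O are linearly dependent: -2·c2 + 3·c3 = 0 (check each entry), so rank(O) ≤ 2.
The 2×2 minor from rows 1, 2, columns 1, 2 is 1·3 - (-6)·1 = 3 - (-6) = 9 ≠ 0, so rank(O) = 2.
rank(O) = 2 < n = 3, so the pair (A, C) is not completely observable.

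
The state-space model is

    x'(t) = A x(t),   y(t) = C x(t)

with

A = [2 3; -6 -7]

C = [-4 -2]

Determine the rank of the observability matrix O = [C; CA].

1

CA = [[4, 2]]
Observability matrix O = [C; CA] = [[-4, -2], [4, 2]]
Every row of O is a scalar multiple of row 1 = [-4, -2] (multipliers 1, -1), so the rows span a one-dimensional space.
O ≠ 0, hence rank(O) = 1.
rank(O) = 1 < n = 2, so the pair (A, C) is not completely observable.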